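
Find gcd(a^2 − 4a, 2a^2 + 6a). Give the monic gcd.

a

Repeated division with remainder:
  a^2 − 4a = (1/2)(2a^2 + 6a) + (−7a)
  2a^2 + 6a = (−(2/7)a − 6/7)(−7a) + (0)
Last nonzero remainder: −7a. Dividing through by −7 gives the monic gcd a.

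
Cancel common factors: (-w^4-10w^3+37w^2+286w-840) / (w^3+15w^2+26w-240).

(-w^2-3w+28)/(w+8)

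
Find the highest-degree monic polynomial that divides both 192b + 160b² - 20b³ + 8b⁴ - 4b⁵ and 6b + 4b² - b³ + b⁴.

Apply the Euclidean algorithm:
  -4b⁵ + 8b⁴ - 20b³ + 160b² + 192b = (-4b + 4)(b⁴ - b³ + 4b² + 6b) + (168b² + 168b)
  b⁴ - b³ + 4b² + 6b = ((1/168)b² - (1/84)b + 1/28)(168b² + 168b) + (0)
Last nonzero remainder: 168b² + 168b. Dividing through by 168 gives the monic gcd b² + b.

b + b²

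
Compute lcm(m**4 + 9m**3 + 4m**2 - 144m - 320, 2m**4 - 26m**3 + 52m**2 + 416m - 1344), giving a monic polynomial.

By polynomial division,
  m**4 + 9m**3 + 4m**2 - 144m - 320 = (1/2)(2m**4 - 26m**3 + 52m**2 + 416m - 1344) + (22m**3 - 22m**2 - 352m + 352)
  2m**4 - 26m**3 + 52m**2 + 416m - 1344 = ((1/11)m - 12/11)(22m**3 - 22m**2 - 352m + 352) + (60m**2 - 960)
  22m**3 - 22m**2 - 352m + 352 = ((11/30)m - 11/30)(60m**2 - 960) + (0)
Last nonzero remainder: 60m**2 - 960. Dividing through by 60 gives the monic gcd m**2 - 16.
Then lcm(f, g) = f·g / gcd(f, g); expanding and making the result monic gives the answer.

m**6 - 4m**5 - 71m**4 + 182m**3 + 1720m**2 - 1888m - 13440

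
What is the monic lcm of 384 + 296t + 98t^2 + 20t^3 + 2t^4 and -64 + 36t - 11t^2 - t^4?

768 + 16t - 56t^2 + 41t^3 + 23t^4 + 7t^5 + t^6

Apply the Euclidean algorithm:
  2t^4 + 20t^3 + 98t^2 + 296t + 384 = (-2)(-t^4 - 11t^2 + 36t - 64) + (20t^3 + 76t^2 + 368t + 256)
  -t^4 - 11t^2 + 36t - 64 = (-(1/20)t + 19/100)(20t^3 + 76t^2 + 368t + 256) + (-(176/25)t^2 - (528/25)t - 2816/25)
  20t^3 + 76t^2 + 368t + 256 = (-(125/44)t - 25/11)(-(176/25)t^2 - (528/25)t - 2816/25) + (0)
Last nonzero remainder: -(176/25)t^2 - (528/25)t - 2816/25. Dividing through by -176/25 gives the monic gcd t^2 + 3t + 16.
Then lcm(f, g) = f·g / gcd(f, g); expanding and making the result monic gives the answer.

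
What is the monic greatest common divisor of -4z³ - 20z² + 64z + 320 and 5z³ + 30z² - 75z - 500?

z² + z - 20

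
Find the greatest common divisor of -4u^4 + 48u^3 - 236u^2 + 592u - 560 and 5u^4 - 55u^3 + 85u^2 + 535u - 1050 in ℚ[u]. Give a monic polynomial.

Apply the Euclidean algorithm:
  -4u^4 + 48u^3 - 236u^2 + 592u - 560 = (-4/5)(5u^4 - 55u^3 + 85u^2 + 535u - 1050) + (4u^3 - 168u^2 + 1020u - 1400)
  5u^4 - 55u^3 + 85u^2 + 535u - 1050 = ((5/4)u + 155/4)(4u^3 - 168u^2 + 1020u - 1400) + (5320u^2 - 37240u + 53200)
  4u^3 - 168u^2 + 1020u - 1400 = ((1/1330)u - 1/38)(5320u^2 - 37240u + 53200) + (0)
Last nonzero remainder: 5320u^2 - 37240u + 53200. Dividing through by 5320 gives the monic gcd u^2 - 7u + 10.

u^2 - 7u + 10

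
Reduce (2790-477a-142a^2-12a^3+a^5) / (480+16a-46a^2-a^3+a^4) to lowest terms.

Apply the Euclidean algorithm:
  a^5-12a^3-142a^2-477a+2790 = (a+1)(a^4-a^3-46a^2+16a+480) + (35a^3-112a^2-973a+2310)
  a^4-a^3-46a^2+16a+480 = ((1/35)a+11/175)(35a^3-112a^2-973a+2310) + (-(279/25)a^2+(279/25)a+1674/5)
  35a^3-112a^2-973a+2310 = (-(875/279)a+1925/279)(-(279/25)a^2+(279/25)a+1674/5) + (0)
Last nonzero remainder: -(279/25)a^2+(279/25)a+1674/5. Dividing through by -279/25 gives the monic gcd a^2-a-30.
Cancel a^2-a-30 from numerator and denominator to get the reduced form.

(-93+19a+a^2+a^3)/(-16+a^2)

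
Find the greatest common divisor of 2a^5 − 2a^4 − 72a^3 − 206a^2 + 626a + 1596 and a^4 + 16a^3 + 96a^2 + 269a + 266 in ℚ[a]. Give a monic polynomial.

By polynomial division,
  2a^5 − 2a^4 − 72a^3 − 206a^2 + 626a + 1596 = (2a − 34)(a^4 + 16a^3 + 96a^2 + 269a + 266) + (280a^3 + 2520a^2 + 9240a + 10640)
  a^4 + 16a^3 + 96a^2 + 269a + 266 = ((1/280)a + 1/40)(280a^3 + 2520a^2 + 9240a + 10640) + (0)
Last nonzero remainder: 280a^3 + 2520a^2 + 9240a + 10640. Dividing through by 280 gives the monic gcd a^3 + 9a^2 + 33a + 38.

a^3 + 9a^2 + 33a + 38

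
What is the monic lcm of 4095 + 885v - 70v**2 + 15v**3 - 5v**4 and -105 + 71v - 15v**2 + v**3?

By polynomial division,
  -5v**4 + 15v**3 - 70v**2 + 885v + 4095 = (-5v - 60)(v**3 - 15v**2 + 71v - 105) + (-615v**2 + 4620v - 2205)
  v**3 - 15v**2 + 71v - 105 = (-(1/615)v + 307/25215)(-615v**2 + 4620v - 2205) + ((18768/1681)v - 131376/1681)
  -615v**2 + 4620v - 2205 = (-(344605/6256)v + 176505/6256)((18768/1681)v - 131376/1681) + (0)
Last nonzero remainder: (18768/1681)v - 131376/1681. Dividing through by 18768/1681 gives the monic gcd v - 7.
Then lcm(f, g) = f·g / gcd(f, g); expanding and making the result monic gives the answer.

-12285 + 3897v + 807v**2 - 334v**3 + 53v**4 - 11v**5 + v**6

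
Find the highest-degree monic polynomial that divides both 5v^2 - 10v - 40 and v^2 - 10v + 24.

v - 4

By polynomial division,
  5v^2 - 10v - 40 = (5)(v^2 - 10v + 24) + (40v - 160)
  v^2 - 10v + 24 = ((1/40)v - 3/20)(40v - 160) + (0)
Last nonzero remainder: 40v - 160. Dividing through by 40 gives the monic gcd v - 4.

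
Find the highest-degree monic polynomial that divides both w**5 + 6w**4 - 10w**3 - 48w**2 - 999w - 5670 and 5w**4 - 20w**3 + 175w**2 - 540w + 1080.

Euclidean algorithm in ℚ[w]:
  w**5 + 6w**4 - 10w**3 - 48w**2 - 999w - 5670 = ((1/5)w + 2)(5w**4 - 20w**3 + 175w**2 - 540w + 1080) + (-5w**3 - 290w**2 - 135w - 7830)
  5w**4 - 20w**3 + 175w**2 - 540w + 1080 = (-w + 62)(-5w**3 - 290w**2 - 135w - 7830) + (18020w**2 + 486540)
  -5w**3 - 290w**2 - 135w - 7830 = (-(1/3604)w - 29/1802)(18020w**2 + 486540) + (0)
Last nonzero remainder: 18020w**2 + 486540. Dividing through by 18020 gives the monic gcd w**2 + 27.

w**2 + 27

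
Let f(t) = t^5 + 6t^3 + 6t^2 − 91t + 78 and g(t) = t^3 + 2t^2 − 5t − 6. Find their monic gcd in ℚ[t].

Apply the Euclidean algorithm:
  t^5 + 6t^3 + 6t^2 − 91t + 78 = (t^2 − 2t + 15)(t^3 + 2t^2 − 5t − 6) + (−28t^2 − 28t + 168)
  t^3 + 2t^2 − 5t − 6 = (−(1/28)t − 1/28)(−28t^2 − 28t + 168) + (0)
Last nonzero remainder: −28t^2 − 28t + 168. Dividing through by −28 gives the monic gcd t^2 + t − 6.

t^2 + t − 6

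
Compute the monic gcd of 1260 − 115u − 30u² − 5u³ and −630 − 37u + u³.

Repeated division with remainder:
  −5u³ − 30u² − 115u + 1260 = (−5)(u³ − 37u − 630) + (−30u² − 300u − 1890)
  u³ − 37u − 630 = (−(1/30)u + 1/3)(−30u² − 300u − 1890) + (0)
Last nonzero remainder: −30u² − 300u − 1890. Dividing through by −30 gives the monic gcd u² + 10u + 63.

63 + 10u + u²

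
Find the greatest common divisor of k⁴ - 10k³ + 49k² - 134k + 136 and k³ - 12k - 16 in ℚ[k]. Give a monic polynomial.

Apply the Euclidean algorithm:
  k⁴ - 10k³ + 49k² - 134k + 136 = (k - 10)(k³ - 12k - 16) + (61k² - 238k - 24)
  k³ - 12k - 16 = ((1/61)k + 238/3721)(61k² - 238k - 24) + ((13456/3721)k - 53824/3721)
  61k² - 238k - 24 = ((226981/13456)k + 11163/6728)((13456/3721)k - 53824/3721) + (0)
Last nonzero remainder: (13456/3721)k - 53824/3721. Dividing through by 13456/3721 gives the monic gcd k - 4.

k - 4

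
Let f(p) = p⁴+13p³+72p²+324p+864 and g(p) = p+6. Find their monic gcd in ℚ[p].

Repeated division with remainder:
  p⁴+13p³+72p²+324p+864 = (p³+7p²+30p+144)(p+6) + (0)
The last nonzero remainder p+6 is already monic.

p+6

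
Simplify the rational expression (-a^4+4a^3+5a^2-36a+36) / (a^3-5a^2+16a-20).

Apply the Euclidean algorithm:
  -a^4+4a^3+5a^2-36a+36 = (-a-1)(a^3-5a^2+16a-20) + (16a^2-40a+16)
  a^3-5a^2+16a-20 = ((1/16)a-5/32)(16a^2-40a+16) + ((35/4)a-35/2)
  16a^2-40a+16 = ((64/35)a-32/35)((35/4)a-35/2) + (0)
Last nonzero remainder: (35/4)a-35/2. Dividing through by 35/4 gives the monic gcd a-2.
Cancel a-2 from numerator and denominator to get the reduced form.

(-a^3+2a^2+9a-18)/(a^2-3a+10)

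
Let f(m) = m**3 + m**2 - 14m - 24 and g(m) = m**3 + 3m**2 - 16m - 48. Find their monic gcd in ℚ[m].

m**2 - m - 12

Euclidean algorithm in ℚ[m]:
  m**3 + m**2 - 14m - 24 = (m**3 + 3m**2 - 16m - 48) + (-2m**2 + 2m + 24)
  m**3 + 3m**2 - 16m - 48 = (-(1/2)m - 2)(-2m**2 + 2m + 24) + (0)
Last nonzero remainder: -2m**2 + 2m + 24. Dividing through by -2 gives the monic gcd m**2 - m - 12.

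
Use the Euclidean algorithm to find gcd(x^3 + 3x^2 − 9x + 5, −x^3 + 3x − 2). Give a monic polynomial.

By polynomial division,
  x^3 + 3x^2 − 9x + 5 = (−1)(−x^3 + 3x − 2) + (3x^2 − 6x + 3)
  −x^3 + 3x − 2 = (−(1/3)x − 2/3)(3x^2 − 6x + 3) + (0)
Last nonzero remainder: 3x^2 − 6x + 3. Dividing through by 3 gives the monic gcd x^2 − 2x + 1.

x^2 − 2x + 1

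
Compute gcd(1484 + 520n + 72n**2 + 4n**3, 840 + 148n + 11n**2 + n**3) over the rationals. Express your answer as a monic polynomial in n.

7 + n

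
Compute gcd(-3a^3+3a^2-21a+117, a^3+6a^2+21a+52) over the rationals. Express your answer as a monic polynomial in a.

a^2+2a+13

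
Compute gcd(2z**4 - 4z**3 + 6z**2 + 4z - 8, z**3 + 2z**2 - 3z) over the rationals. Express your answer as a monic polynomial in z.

z - 1

Apply the Euclidean algorithm:
  2z**4 - 4z**3 + 6z**2 + 4z - 8 = (2z - 8)(z**3 + 2z**2 - 3z) + (28z**2 - 20z - 8)
  z**3 + 2z**2 - 3z = ((1/28)z + 19/196)(28z**2 - 20z - 8) + (-(38/49)z + 38/49)
  28z**2 - 20z - 8 = (-(686/19)z - 196/19)(-(38/49)z + 38/49) + (0)
Last nonzero remainder: -(38/49)z + 38/49. Dividing through by -38/49 gives the monic gcd z - 1.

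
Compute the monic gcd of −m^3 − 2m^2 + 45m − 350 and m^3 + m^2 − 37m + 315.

m^2 − 8m + 35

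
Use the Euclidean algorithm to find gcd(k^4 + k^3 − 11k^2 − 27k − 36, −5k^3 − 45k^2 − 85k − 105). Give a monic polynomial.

Apply the Euclidean algorithm:
  k^4 + k^3 − 11k^2 − 27k − 36 = (−(1/5)k + 8/5)(−5k^3 − 45k^2 − 85k − 105) + (44k^2 + 88k + 132)
  −5k^3 − 45k^2 − 85k − 105 = (−(5/44)k − 35/44)(44k^2 + 88k + 132) + (0)
Last nonzero remainder: 44k^2 + 88k + 132. Dividing through by 44 gives the monic gcd k^2 + 2k + 3.

k^2 + 2k + 3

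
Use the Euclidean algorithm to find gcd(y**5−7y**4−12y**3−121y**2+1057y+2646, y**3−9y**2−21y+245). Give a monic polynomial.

y**2−14y+49

Apply the Euclidean algorithm:
  y**5−7y**4−12y**3−121y**2+1057y+2646 = (y**2+2y+27)(y**3−9y**2−21y+245) + (−81y**2+1134y−3969)
  y**3−9y**2−21y+245 = (−(1/81)y−5/81)(−81y**2+1134y−3969) + (0)
Last nonzero remainder: −81y**2+1134y−3969. Dividing through by −81 gives the monic gcd y**2−14y+49.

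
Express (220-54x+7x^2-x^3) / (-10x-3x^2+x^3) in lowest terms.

(-44+2x-x^2)/(2x+x^2)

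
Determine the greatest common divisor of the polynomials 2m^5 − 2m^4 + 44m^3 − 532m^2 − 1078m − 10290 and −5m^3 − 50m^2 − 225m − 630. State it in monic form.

Repeated division with remainder:
  2m^5 − 2m^4 + 44m^3 − 532m^2 − 1078m − 10290 = (−(2/5)m^2 + (22/5)m − 174/5)(−5m^3 − 50m^2 − 225m − 630) + (−1534m^2 − 6136m − 32214)
  −5m^3 − 50m^2 − 225m − 630 = ((5/1534)m + 15/767)(−1534m^2 − 6136m − 32214) + (0)
Last nonzero remainder: −1534m^2 − 6136m − 32214. Dividing through by −1534 gives the monic gcd m^2 + 4m + 21.

m^2 + 4m + 21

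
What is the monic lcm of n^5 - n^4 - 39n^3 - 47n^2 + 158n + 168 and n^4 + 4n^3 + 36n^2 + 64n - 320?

n^7 + n^6 - n^5 - 165n^4 - 1496n^3 - 1396n^2 + 6656n + 6720

Repeated division with remainder:
  n^5 - n^4 - 39n^3 - 47n^2 + 158n + 168 = (n - 5)(n^4 + 4n^3 + 36n^2 + 64n - 320) + (-55n^3 + 69n^2 + 798n - 1432)
  n^4 + 4n^3 + 36n^2 + 64n - 320 = (-(1/55)n - 289/3025)(-55n^3 + 69n^2 + 798n - 1432) + ((172731/3025)n^2 + (345462/3025)n - 1381848/3025)
  -55n^3 + 69n^2 + 798n - 1432 = (-(166375/172731)n + 541475/172731)((172731/3025)n^2 + (345462/3025)n - 1381848/3025) + (0)
Last nonzero remainder: (172731/3025)n^2 + (345462/3025)n - 1381848/3025. Dividing through by 172731/3025 gives the monic gcd n^2 + 2n - 8.
Then lcm(f, g) = f·g / gcd(f, g); expanding and making the result monic gives the answer.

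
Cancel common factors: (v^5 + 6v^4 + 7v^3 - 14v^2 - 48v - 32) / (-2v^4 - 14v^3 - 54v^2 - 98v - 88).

Repeated division with remainder:
  v^5 + 6v^4 + 7v^3 - 14v^2 - 48v - 32 = (-(1/2)v + 1/2)(-2v^4 - 14v^3 - 54v^2 - 98v - 88) + (-13v^3 - 36v^2 - 43v + 12)
  -2v^4 - 14v^3 - 54v^2 - 98v - 88 = ((2/13)v + 110/169)(-13v^3 - 36v^2 - 43v + 12) + (-(4048/169)v^2 - (12144/169)v - 16192/169)
  -13v^3 - 36v^2 - 43v + 12 = ((2197/4048)v - 507/4048)(-(4048/169)v^2 - (12144/169)v - 16192/169) + (0)
Last nonzero remainder: -(4048/169)v^2 - (12144/169)v - 16192/169. Dividing through by -4048/169 gives the monic gcd v^2 + 3v + 4.
Cancel v^2 + 3v + 4 from numerator and denominator to get the reduced form.

(-v^3 - 3v^2 + 6v + 8)/(2v^2 + 8v + 22)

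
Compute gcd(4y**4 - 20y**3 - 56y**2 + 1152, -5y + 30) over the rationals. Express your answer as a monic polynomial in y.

y - 6

By polynomial division,
  4y**4 - 20y**3 - 56y**2 + 1152 = (-(4/5)y**3 - (4/5)y**2 + (32/5)y + 192/5)(-5y + 30) + (0)
Last nonzero remainder: -5y + 30. Dividing through by -5 gives the monic gcd y - 6.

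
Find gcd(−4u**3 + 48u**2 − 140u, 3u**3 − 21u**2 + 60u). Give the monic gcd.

Repeated division with remainder:
  −4u**3 + 48u**2 − 140u = (−4/3)(3u**3 − 21u**2 + 60u) + (20u**2 − 60u)
  3u**3 − 21u**2 + 60u = ((3/20)u − 3/5)(20u**2 − 60u) + (24u)
  20u**2 − 60u = ((5/6)u − 5/2)(24u) + (0)
Last nonzero remainder: 24u. Dividing through by 24 gives the monic gcd u.

u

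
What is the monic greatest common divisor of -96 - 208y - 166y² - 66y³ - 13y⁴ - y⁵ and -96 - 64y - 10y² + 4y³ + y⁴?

24 + 22y + 8y² + y³

By polynomial division,
  -y⁵ - 13y⁴ - 66y³ - 166y² - 208y - 96 = (-y - 9)(y⁴ + 4y³ - 10y² - 64y - 96) + (-40y³ - 320y² - 880y - 960)
  y⁴ + 4y³ - 10y² - 64y - 96 = (-(1/40)y + 1/10)(-40y³ - 320y² - 880y - 960) + (0)
Last nonzero remainder: -40y³ - 320y² - 880y - 960. Dividing through by -40 gives the monic gcd y³ + 8y² + 22y + 24.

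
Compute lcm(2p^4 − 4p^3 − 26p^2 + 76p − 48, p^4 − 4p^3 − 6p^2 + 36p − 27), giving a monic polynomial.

p^6 − 2p^5 − 22p^4 + 56p^3 + 93p^2 − 342p + 216

Euclidean algorithm in ℚ[p]:
  2p^4 − 4p^3 − 26p^2 + 76p − 48 = (2)(p^4 − 4p^3 − 6p^2 + 36p − 27) + (4p^3 − 14p^2 + 4p + 6)
  p^4 − 4p^3 − 6p^2 + 36p − 27 = ((1/4)p − 1/8)(4p^3 − 14p^2 + 4p + 6) + (−(35/4)p^2 + 35p − 105/4)
  4p^3 − 14p^2 + 4p + 6 = (−(16/35)p − 8/35)(−(35/4)p^2 + 35p − 105/4) + (0)
Last nonzero remainder: −(35/4)p^2 + 35p − 105/4. Dividing through by −35/4 gives the monic gcd p^2 − 4p + 3.
Then lcm(f, g) = f·g / gcd(f, g); expanding and making the result monic gives the answer.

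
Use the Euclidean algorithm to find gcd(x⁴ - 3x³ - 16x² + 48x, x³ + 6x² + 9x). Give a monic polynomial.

x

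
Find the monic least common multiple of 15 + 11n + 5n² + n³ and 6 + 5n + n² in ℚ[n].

Apply the Euclidean algorithm:
  n³ + 5n² + 11n + 15 = (n)(n² + 5n + 6) + (5n + 15)
  n² + 5n + 6 = ((1/5)n + 2/5)(5n + 15) + (0)
Last nonzero remainder: 5n + 15. Dividing through by 5 gives the monic gcd n + 3.
Then lcm(f, g) = f·g / gcd(f, g); expanding and making the result monic gives the answer.

30 + 37n + 21n² + 7n³ + n⁴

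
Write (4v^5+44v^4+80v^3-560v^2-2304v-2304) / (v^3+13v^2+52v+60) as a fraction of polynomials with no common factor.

Apply the Euclidean algorithm:
  4v^5+44v^4+80v^3-560v^2-2304v-2304 = (4v^2-8v-24)(v^3+13v^2+52v+60) + (-72v^2-576v-864)
  v^3+13v^2+52v+60 = (-(1/72)v-5/72)(-72v^2-576v-864) + (0)
Last nonzero remainder: -72v^2-576v-864. Dividing through by -72 gives the monic gcd v^2+8v+12.
Cancel v^2+8v+12 from numerator and denominator to get the reduced form.

(4v^3+12v^2-64v-192)/(v+5)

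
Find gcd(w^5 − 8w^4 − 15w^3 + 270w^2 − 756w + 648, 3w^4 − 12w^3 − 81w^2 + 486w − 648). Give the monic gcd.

Repeated division with remainder:
  w^5 − 8w^4 − 15w^3 + 270w^2 − 756w + 648 = ((1/3)w − 4/3)(3w^4 − 12w^3 − 81w^2 + 486w − 648) + (−4w^3 + 108w − 216)
  3w^4 − 12w^3 − 81w^2 + 486w − 648 = (−(3/4)w + 3)(−4w^3 + 108w − 216) + (0)
Last nonzero remainder: −4w^3 + 108w − 216. Dividing through by −4 gives the monic gcd w^3 − 27w + 54.

w^3 − 27w + 54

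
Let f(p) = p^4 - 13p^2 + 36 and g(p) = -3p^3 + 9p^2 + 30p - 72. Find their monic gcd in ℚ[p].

Euclidean algorithm in ℚ[p]:
  p^4 - 13p^2 + 36 = (-(1/3)p - 1)(-3p^3 + 9p^2 + 30p - 72) + (6p^2 + 6p - 36)
  -3p^3 + 9p^2 + 30p - 72 = (-(1/2)p + 2)(6p^2 + 6p - 36) + (0)
Last nonzero remainder: 6p^2 + 6p - 36. Dividing through by 6 gives the monic gcd p^2 + p - 6.

p^2 + p - 6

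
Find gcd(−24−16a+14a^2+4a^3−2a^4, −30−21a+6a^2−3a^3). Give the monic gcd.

1+a

Apply the Euclidean algorithm:
  −2a^4+4a^3+14a^2−16a−24 = ((2/3)a)(−3a^3+6a^2−21a−30) + (28a^2+4a−24)
  −3a^3+6a^2−21a−30 = (−(3/28)a+45/196)(28a^2+4a−24) + (−(1200/49)a−1200/49)
  28a^2+4a−24 = (−(343/300)a+49/50)(−(1200/49)a−1200/49) + (0)
Last nonzero remainder: −(1200/49)a−1200/49. Dividing through by −1200/49 gives the monic gcd a+1.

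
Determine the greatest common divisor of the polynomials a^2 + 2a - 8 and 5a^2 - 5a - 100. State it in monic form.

a + 4

Apply the Euclidean algorithm:
  a^2 + 2a - 8 = (1/5)(5a^2 - 5a - 100) + (3a + 12)
  5a^2 - 5a - 100 = ((5/3)a - 25/3)(3a + 12) + (0)
Last nonzero remainder: 3a + 12. Dividing through by 3 gives the monic gcd a + 4.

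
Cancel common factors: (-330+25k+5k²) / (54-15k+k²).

(55+5k)/(-9+k)

Apply the Euclidean algorithm:
  5k²+25k-330 = (5)(k²-15k+54) + (100k-600)
  k²-15k+54 = ((1/100)k-9/100)(100k-600) + (0)
Last nonzero remainder: 100k-600. Dividing through by 100 gives the monic gcd k-6.
Cancel k-6 from numerator and denominator to get the reduced form.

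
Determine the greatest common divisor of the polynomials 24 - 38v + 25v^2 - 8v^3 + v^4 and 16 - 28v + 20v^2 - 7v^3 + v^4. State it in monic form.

-8 + 10v - 5v^2 + v^3

By polynomial division,
  v^4 - 8v^3 + 25v^2 - 38v + 24 = (v^4 - 7v^3 + 20v^2 - 28v + 16) + (-v^3 + 5v^2 - 10v + 8)
  v^4 - 7v^3 + 20v^2 - 28v + 16 = (-v + 2)(-v^3 + 5v^2 - 10v + 8) + (0)
Last nonzero remainder: -v^3 + 5v^2 - 10v + 8. Dividing through by -1 gives the monic gcd v^3 - 5v^2 + 10v - 8.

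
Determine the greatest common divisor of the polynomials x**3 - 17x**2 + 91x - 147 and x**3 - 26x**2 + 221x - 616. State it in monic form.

Apply the Euclidean algorithm:
  x**3 - 17x**2 + 91x - 147 = (x**3 - 26x**2 + 221x - 616) + (9x**2 - 130x + 469)
  x**3 - 26x**2 + 221x - 616 = ((1/9)x - 104/81)(9x**2 - 130x + 469) + ((160/81)x - 1120/81)
  9x**2 - 130x + 469 = ((729/160)x - 5427/160)((160/81)x - 1120/81) + (0)
Last nonzero remainder: (160/81)x - 1120/81. Dividing through by 160/81 gives the monic gcd x - 7.

x - 7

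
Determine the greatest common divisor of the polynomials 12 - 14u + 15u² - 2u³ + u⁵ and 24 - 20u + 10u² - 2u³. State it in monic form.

Apply the Euclidean algorithm:
  u⁵ - 2u³ + 15u² - 14u + 12 = (-(1/2)u² - (5/2)u - 13/2)(-2u³ + 10u² - 20u + 24) + (42u² - 84u + 168)
  -2u³ + 10u² - 20u + 24 = (-(1/21)u + 1/7)(42u² - 84u + 168) + (0)
Last nonzero remainder: 42u² - 84u + 168. Dividing through by 42 gives the monic gcd u² - 2u + 4.

4 - 2u + u²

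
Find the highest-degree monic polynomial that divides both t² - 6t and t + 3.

Apply the Euclidean algorithm:
  t² - 6t = (t - 9)(t + 3) + (27)
  t + 3 = ((1/27)t + 1/9)(27) + (0)
The last nonzero remainder is the constant 27, so the polynomials are coprime and gcd = 1.

1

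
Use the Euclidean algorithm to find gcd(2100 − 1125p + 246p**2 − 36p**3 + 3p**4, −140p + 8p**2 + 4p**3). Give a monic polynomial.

Apply the Euclidean algorithm:
  3p**4 − 36p**3 + 246p**2 − 1125p + 2100 = ((3/4)p − 21/2)(4p**3 + 8p**2 − 140p) + (435p**2 − 2595p + 2100)
  4p**3 + 8p**2 − 140p = ((4/435)p + 308/4205)(435p**2 − 2595p + 2100) + ((25872/841)p − 129360/841)
  435p**2 − 2595p + 2100 = ((121945/8624)p − 4205/308)((25872/841)p − 129360/841) + (0)
Last nonzero remainder: (25872/841)p − 129360/841. Dividing through by 25872/841 gives the monic gcd p − 5.

−5 + p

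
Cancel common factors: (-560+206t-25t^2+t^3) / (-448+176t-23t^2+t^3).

(-10+t)/(-8+t)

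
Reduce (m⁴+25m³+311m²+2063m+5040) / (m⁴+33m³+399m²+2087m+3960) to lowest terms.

Euclidean algorithm in ℚ[m]:
  m⁴+25m³+311m²+2063m+5040 = (m⁴+33m³+399m²+2087m+3960) + (-8m³-88m²-24m+1080)
  m⁴+33m³+399m²+2087m+3960 = (-(1/8)m-11/4)(-8m³-88m²-24m+1080) + (154m²+2156m+6930)
  -8m³-88m²-24m+1080 = (-(4/77)m+12/77)(154m²+2156m+6930) + (0)
Last nonzero remainder: 154m²+2156m+6930. Dividing through by 154 gives the monic gcd m²+14m+45.
Cancel m²+14m+45 from numerator and denominator to get the reduced form.

(m²+11m+112)/(m²+19m+88)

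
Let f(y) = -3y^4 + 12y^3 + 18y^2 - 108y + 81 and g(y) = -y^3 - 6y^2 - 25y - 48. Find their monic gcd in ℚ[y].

Apply the Euclidean algorithm:
  -3y^4 + 12y^3 + 18y^2 - 108y + 81 = (3y - 30)(-y^3 - 6y^2 - 25y - 48) + (-87y^2 - 714y - 1359)
  -y^3 - 6y^2 - 25y - 48 = ((1/87)y - 64/2523)(-87y^2 - 714y - 1359) + (-(23120/841)y - 69360/841)
  -87y^2 - 714y - 1359 = ((73167/23120)y + 380973/23120)(-(23120/841)y - 69360/841) + (0)
Last nonzero remainder: -(23120/841)y - 69360/841. Dividing through by -23120/841 gives the monic gcd y + 3.

y + 3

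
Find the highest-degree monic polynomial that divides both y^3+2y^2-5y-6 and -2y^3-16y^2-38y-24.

Apply the Euclidean algorithm:
  y^3+2y^2-5y-6 = (-1/2)(-2y^3-16y^2-38y-24) + (-6y^2-24y-18)
  -2y^3-16y^2-38y-24 = ((1/3)y+4/3)(-6y^2-24y-18) + (0)
Last nonzero remainder: -6y^2-24y-18. Dividing through by -6 gives the monic gcd y^2+4y+3.

y^2+4y+3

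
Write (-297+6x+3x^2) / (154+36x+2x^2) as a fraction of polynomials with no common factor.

(-27+3x)/(14+2x)

By polynomial division,
  3x^2+6x-297 = (3/2)(2x^2+36x+154) + (-48x-528)
  2x^2+36x+154 = (-(1/24)x-7/24)(-48x-528) + (0)
Last nonzero remainder: -48x-528. Dividing through by -48 gives the monic gcd x+11.
Cancel x+11 from numerator and denominator to get the reduced form.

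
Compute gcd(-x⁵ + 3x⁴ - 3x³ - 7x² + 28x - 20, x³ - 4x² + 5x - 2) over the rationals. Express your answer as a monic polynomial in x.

x² - 3x + 2

By polynomial division,
  -x⁵ + 3x⁴ - 3x³ - 7x² + 28x - 20 = (-x² - x - 2)(x³ - 4x² + 5x - 2) + (-12x² + 36x - 24)
  x³ - 4x² + 5x - 2 = (-(1/12)x + 1/12)(-12x² + 36x - 24) + (0)
Last nonzero remainder: -12x² + 36x - 24. Dividing through by -12 gives the monic gcd x² - 3x + 2.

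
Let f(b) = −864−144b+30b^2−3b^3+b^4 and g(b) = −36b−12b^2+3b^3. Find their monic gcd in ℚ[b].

−6+b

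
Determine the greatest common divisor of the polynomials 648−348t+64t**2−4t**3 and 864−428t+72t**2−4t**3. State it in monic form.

27−10t+t**2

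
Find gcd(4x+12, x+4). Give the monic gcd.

Repeated division with remainder:
  4x+12 = (4)(x+4) + (-4)
  x+4 = (-(1/4)x-1)(-4) + (0)
The last nonzero remainder is the constant -4, so the polynomials are coprime and gcd = 1.

1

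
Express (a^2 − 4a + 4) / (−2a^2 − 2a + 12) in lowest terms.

(−a + 2)/(2a + 6)

Apply the Euclidean algorithm:
  a^2 − 4a + 4 = (−1/2)(−2a^2 − 2a + 12) + (−5a + 10)
  −2a^2 − 2a + 12 = ((2/5)a + 6/5)(−5a + 10) + (0)
Last nonzero remainder: −5a + 10. Dividing through by −5 gives the monic gcd a − 2.
Cancel a − 2 from numerator and denominator to get the reduced form.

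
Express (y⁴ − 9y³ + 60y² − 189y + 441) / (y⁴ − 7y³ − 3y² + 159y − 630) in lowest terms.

(y² − 3y + 21)/(y² − y − 30)

Euclidean algorithm in ℚ[y]:
  y⁴ − 9y³ + 60y² − 189y + 441 = (y⁴ − 7y³ − 3y² + 159y − 630) + (−2y³ + 63y² − 348y + 1071)
  y⁴ − 7y³ − 3y² + 159y − 630 = (−(1/2)y − 49/4)(−2y³ + 63y² − 348y + 1071) + ((2379/4)y² − (7137/2)y + 49959/4)
  −2y³ + 63y² − 348y + 1071 = (−(8/2379)y + 68/793)((2379/4)y² − (7137/2)y + 49959/4) + (0)
Last nonzero remainder: (2379/4)y² − (7137/2)y + 49959/4. Dividing through by 2379/4 gives the monic gcd y² − 6y + 21.
Cancel y² − 6y + 21 from numerator and denominator to get the reduced form.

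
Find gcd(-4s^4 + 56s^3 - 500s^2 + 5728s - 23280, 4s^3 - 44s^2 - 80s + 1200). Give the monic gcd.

s^2 - 16s + 60

By polynomial division,
  -4s^4 + 56s^3 - 500s^2 + 5728s - 23280 = (-s + 3)(4s^3 - 44s^2 - 80s + 1200) + (-448s^2 + 7168s - 26880)
  4s^3 - 44s^2 - 80s + 1200 = (-(1/112)s - 5/112)(-448s^2 + 7168s - 26880) + (0)
Last nonzero remainder: -448s^2 + 7168s - 26880. Dividing through by -448 gives the monic gcd s^2 - 16s + 60.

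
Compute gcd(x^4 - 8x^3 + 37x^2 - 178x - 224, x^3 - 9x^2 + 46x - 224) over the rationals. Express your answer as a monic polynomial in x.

x^3 - 9x^2 + 46x - 224

Apply the Euclidean algorithm:
  x^4 - 8x^3 + 37x^2 - 178x - 224 = (x + 1)(x^3 - 9x^2 + 46x - 224) + (0)
The last nonzero remainder x^3 - 9x^2 + 46x - 224 is already monic.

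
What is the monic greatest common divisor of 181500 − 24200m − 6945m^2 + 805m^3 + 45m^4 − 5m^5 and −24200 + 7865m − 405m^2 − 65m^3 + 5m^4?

605 − 121m − 5m^2 + m^3

Euclidean algorithm in ℚ[m]:
  −5m^5 + 45m^4 + 805m^3 − 6945m^2 − 24200m + 181500 = (−m − 4)(5m^4 − 65m^3 − 405m^2 + 7865m − 24200) + (140m^3 − 700m^2 − 16940m + 84700)
  5m^4 − 65m^3 − 405m^2 + 7865m − 24200 = ((1/28)m − 2/7)(140m^3 − 700m^2 − 16940m + 84700) + (0)
Last nonzero remainder: 140m^3 − 700m^2 − 16940m + 84700. Dividing through by 140 gives the monic gcd m^3 − 5m^2 − 121m + 605.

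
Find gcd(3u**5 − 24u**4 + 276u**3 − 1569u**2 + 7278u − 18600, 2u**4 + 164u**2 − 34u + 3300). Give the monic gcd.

u**2 + u + 50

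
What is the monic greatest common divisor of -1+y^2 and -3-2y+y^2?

1+y

Euclidean algorithm in ℚ[y]:
  y^2-1 = (y^2-2y-3) + (2y+2)
  y^2-2y-3 = ((1/2)y-3/2)(2y+2) + (0)
Last nonzero remainder: 2y+2. Dividing through by 2 gives the monic gcd y+1.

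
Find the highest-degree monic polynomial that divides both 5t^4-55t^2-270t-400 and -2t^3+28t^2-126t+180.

t-5

Euclidean algorithm in ℚ[t]:
  5t^4-55t^2-270t-400 = (-(5/2)t-35)(-2t^3+28t^2-126t+180) + (610t^2-4230t+5900)
  -2t^3+28t^2-126t+180 = (-(1/305)t+431/18605)(610t^2-4230t+5900) + (-(32240/3721)t+161200/3721)
  610t^2-4230t+5900 = (-(226981/3224)t+219539/1612)(-(32240/3721)t+161200/3721) + (0)
Last nonzero remainder: -(32240/3721)t+161200/3721. Dividing through by -32240/3721 gives the monic gcd t-5.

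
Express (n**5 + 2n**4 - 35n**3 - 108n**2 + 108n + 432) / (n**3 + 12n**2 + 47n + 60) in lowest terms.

(n**3 - 5n**2 - 12n + 36)/(n + 5)

Repeated division with remainder:
  n**5 + 2n**4 - 35n**3 - 108n**2 + 108n + 432 = (n**2 - 10n + 38)(n**3 + 12n**2 + 47n + 60) + (-154n**2 - 1078n - 1848)
  n**3 + 12n**2 + 47n + 60 = (-(1/154)n - 5/154)(-154n**2 - 1078n - 1848) + (0)
Last nonzero remainder: -154n**2 - 1078n - 1848. Dividing through by -154 gives the monic gcd n**2 + 7n + 12.
Cancel n**2 + 7n + 12 from numerator and denominator to get the reduced form.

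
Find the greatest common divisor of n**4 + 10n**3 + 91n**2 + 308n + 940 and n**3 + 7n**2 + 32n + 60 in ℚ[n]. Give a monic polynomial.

By polynomial division,
  n**4 + 10n**3 + 91n**2 + 308n + 940 = (n + 3)(n**3 + 7n**2 + 32n + 60) + (38n**2 + 152n + 760)
  n**3 + 7n**2 + 32n + 60 = ((1/38)n + 3/38)(38n**2 + 152n + 760) + (0)
Last nonzero remainder: 38n**2 + 152n + 760. Dividing through by 38 gives the monic gcd n**2 + 4n + 20.

n**2 + 4n + 20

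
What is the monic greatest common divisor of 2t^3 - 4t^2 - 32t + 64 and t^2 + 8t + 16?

t + 4

By polynomial division,
  2t^3 - 4t^2 - 32t + 64 = (2t - 20)(t^2 + 8t + 16) + (96t + 384)
  t^2 + 8t + 16 = ((1/96)t + 1/24)(96t + 384) + (0)
Last nonzero remainder: 96t + 384. Dividing through by 96 gives the monic gcd t + 4.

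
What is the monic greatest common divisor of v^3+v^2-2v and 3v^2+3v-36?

Repeated division with remainder:
  v^3+v^2-2v = ((1/3)v)(3v^2+3v-36) + (10v)
  3v^2+3v-36 = ((3/10)v+3/10)(10v) + (-36)
  10v = (-(5/18)v)(-36) + (0)
The last nonzero remainder is the constant -36, so the polynomials are coprime and gcd = 1.

1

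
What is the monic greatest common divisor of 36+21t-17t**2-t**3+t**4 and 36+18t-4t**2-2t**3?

Repeated division with remainder:
  t**4-t**3-17t**2+21t+36 = (-(1/2)t+3/2)(-2t**3-4t**2+18t+36) + (-2t**2+12t-18)
  -2t**3-4t**2+18t+36 = (t+8)(-2t**2+12t-18) + (-60t+180)
  -2t**2+12t-18 = ((1/30)t-1/10)(-60t+180) + (0)
Last nonzero remainder: -60t+180. Dividing through by -60 gives the monic gcd t-3.

-3+t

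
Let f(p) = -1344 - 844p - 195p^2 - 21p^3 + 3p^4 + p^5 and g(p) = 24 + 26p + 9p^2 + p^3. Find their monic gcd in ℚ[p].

Apply the Euclidean algorithm:
  p^5 + 3p^4 - 21p^3 - 195p^2 - 844p - 1344 = (p^2 - 6p + 7)(p^3 + 9p^2 + 26p + 24) + (-126p^2 - 882p - 1512)
  p^3 + 9p^2 + 26p + 24 = (-(1/126)p - 1/63)(-126p^2 - 882p - 1512) + (0)
Last nonzero remainder: -126p^2 - 882p - 1512. Dividing through by -126 gives the monic gcd p^2 + 7p + 12.

12 + 7p + p^2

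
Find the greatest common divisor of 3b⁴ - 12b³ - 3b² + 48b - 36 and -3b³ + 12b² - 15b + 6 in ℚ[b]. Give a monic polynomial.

Repeated division with remainder:
  3b⁴ - 12b³ - 3b² + 48b - 36 = (-b)(-3b³ + 12b² - 15b + 6) + (-18b² + 54b - 36)
  -3b³ + 12b² - 15b + 6 = ((1/6)b - 1/6)(-18b² + 54b - 36) + (0)
Last nonzero remainder: -18b² + 54b - 36. Dividing through by -18 gives the monic gcd b² - 3b + 2.

b² - 3b + 2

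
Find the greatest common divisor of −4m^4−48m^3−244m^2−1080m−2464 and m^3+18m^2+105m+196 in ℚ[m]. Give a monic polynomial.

m^2+11m+28

By polynomial division,
  −4m^4−48m^3−244m^2−1080m−2464 = (−4m+24)(m^3+18m^2+105m+196) + (−256m^2−2816m−7168)
  m^3+18m^2+105m+196 = (−(1/256)m−7/256)(−256m^2−2816m−7168) + (0)
Last nonzero remainder: −256m^2−2816m−7168. Dividing through by −256 gives the monic gcd m^2+11m+28.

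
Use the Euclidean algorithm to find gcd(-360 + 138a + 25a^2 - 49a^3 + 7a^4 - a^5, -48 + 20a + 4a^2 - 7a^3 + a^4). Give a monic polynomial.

Euclidean algorithm in ℚ[a]:
  -a^5 + 7a^4 - 49a^3 + 25a^2 + 138a - 360 = (-a)(a^4 - 7a^3 + 4a^2 + 20a - 48) + (-45a^3 + 45a^2 + 90a - 360)
  a^4 - 7a^3 + 4a^2 + 20a - 48 = (-(1/45)a + 2/15)(-45a^3 + 45a^2 + 90a - 360) + (0)
Last nonzero remainder: -45a^3 + 45a^2 + 90a - 360. Dividing through by -45 gives the monic gcd a^3 - a^2 - 2a + 8.

8 - 2a - a^2 + a^3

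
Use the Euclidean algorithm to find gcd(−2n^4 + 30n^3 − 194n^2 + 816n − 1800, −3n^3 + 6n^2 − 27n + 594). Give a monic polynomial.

Repeated division with remainder:
  −2n^4 + 30n^3 − 194n^2 + 816n − 1800 = ((2/3)n − 26/3)(−3n^3 + 6n^2 − 27n + 594) + (−124n^2 + 186n + 3348)
  −3n^3 + 6n^2 − 27n + 594 = ((3/124)n − 3/248)(−124n^2 + 186n + 3348) + (−(423/4)n + 1269/2)
  −124n^2 + 186n + 3348 = ((496/423)n + 248/47)(−(423/4)n + 1269/2) + (0)
Last nonzero remainder: −(423/4)n + 1269/2. Dividing through by −423/4 gives the monic gcd n − 6.

n − 6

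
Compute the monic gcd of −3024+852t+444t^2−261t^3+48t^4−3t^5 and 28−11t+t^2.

28−11t+t^2

Repeated division with remainder:
  −3t^5+48t^4−261t^3+444t^2+852t−3024 = (−3t^3+15t^2−12t−108)(t^2−11t+28) + (0)
The last nonzero remainder t^2−11t+28 is already monic.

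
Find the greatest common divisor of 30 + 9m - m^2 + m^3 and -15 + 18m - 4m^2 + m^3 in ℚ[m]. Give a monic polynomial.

Euclidean algorithm in ℚ[m]:
  m^3 - m^2 + 9m + 30 = (m^3 - 4m^2 + 18m - 15) + (3m^2 - 9m + 45)
  m^3 - 4m^2 + 18m - 15 = ((1/3)m - 1/3)(3m^2 - 9m + 45) + (0)
Last nonzero remainder: 3m^2 - 9m + 45. Dividing through by 3 gives the monic gcd m^2 - 3m + 15.

15 - 3m + m^2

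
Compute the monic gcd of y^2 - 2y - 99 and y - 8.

1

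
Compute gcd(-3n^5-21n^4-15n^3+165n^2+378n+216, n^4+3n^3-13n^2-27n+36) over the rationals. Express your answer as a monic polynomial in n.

Repeated division with remainder:
  -3n^5-21n^4-15n^3+165n^2+378n+216 = (-3n-12)(n^4+3n^3-13n^2-27n+36) + (-18n^3-72n^2+162n+648)
  n^4+3n^3-13n^2-27n+36 = (-(1/18)n+1/18)(-18n^3-72n^2+162n+648) + (0)
Last nonzero remainder: -18n^3-72n^2+162n+648. Dividing through by -18 gives the monic gcd n^3+4n^2-9n-36.

n^3+4n^2-9n-36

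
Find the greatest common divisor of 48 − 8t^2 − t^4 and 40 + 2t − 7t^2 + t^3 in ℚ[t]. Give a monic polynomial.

By polynomial division,
  −t^4 − 8t^2 + 48 = (−t − 7)(t^3 − 7t^2 + 2t + 40) + (−55t^2 + 54t + 328)
  t^3 − 7t^2 + 2t + 40 = (−(1/55)t + 331/3025)(−55t^2 + 54t + 328) + ((6216/3025)t + 12432/3025)
  −55t^2 + 54t + 328 = (−(166375/6216)t + 124025/1554)((6216/3025)t + 12432/3025) + (0)
Last nonzero remainder: (6216/3025)t + 12432/3025. Dividing through by 6216/3025 gives the monic gcd t + 2.

2 + t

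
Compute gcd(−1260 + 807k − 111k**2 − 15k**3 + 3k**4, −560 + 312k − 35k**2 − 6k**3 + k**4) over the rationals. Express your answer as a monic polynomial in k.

140 − 43k − 2k**2 + k**3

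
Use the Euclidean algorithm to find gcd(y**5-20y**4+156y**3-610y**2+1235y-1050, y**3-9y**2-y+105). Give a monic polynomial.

Repeated division with remainder:
  y**5-20y**4+156y**3-610y**2+1235y-1050 = (y**2-11y+58)(y**3-9y**2-y+105) + (-204y**2+2448y-7140)
  y**3-9y**2-y+105 = (-(1/204)y-1/68)(-204y**2+2448y-7140) + (0)
Last nonzero remainder: -204y**2+2448y-7140. Dividing through by -204 gives the monic gcd y**2-12y+35.

y**2-12y+35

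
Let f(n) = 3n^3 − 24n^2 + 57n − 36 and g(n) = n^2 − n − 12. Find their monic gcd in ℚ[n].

Euclidean algorithm in ℚ[n]:
  3n^3 − 24n^2 + 57n − 36 = (3n − 21)(n^2 − n − 12) + (72n − 288)
  n^2 − n − 12 = ((1/72)n + 1/24)(72n − 288) + (0)
Last nonzero remainder: 72n − 288. Dividing through by 72 gives the monic gcd n − 4.

n − 4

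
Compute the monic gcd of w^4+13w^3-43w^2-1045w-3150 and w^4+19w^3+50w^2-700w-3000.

Apply the Euclidean algorithm:
  w^4+13w^3-43w^2-1045w-3150 = (w^4+19w^3+50w^2-700w-3000) + (-6w^3-93w^2-345w-150)
  w^4+19w^3+50w^2-700w-3000 = (-(1/6)w-7/12)(-6w^3-93w^2-345w-150) + (-(247/4)w^2-(3705/4)w-6175/2)
  -6w^3-93w^2-345w-150 = ((24/247)w+12/247)(-(247/4)w^2-(3705/4)w-6175/2) + (0)
Last nonzero remainder: -(247/4)w^2-(3705/4)w-6175/2. Dividing through by -247/4 gives the monic gcd w^2+15w+50.

w^2+15w+50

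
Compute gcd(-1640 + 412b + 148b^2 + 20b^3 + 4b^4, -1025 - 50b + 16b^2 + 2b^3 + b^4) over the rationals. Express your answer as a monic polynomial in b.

205 + 51b + 7b^2 + b^3

By polynomial division,
  4b^4 + 20b^3 + 148b^2 + 412b - 1640 = (4)(b^4 + 2b^3 + 16b^2 - 50b - 1025) + (12b^3 + 84b^2 + 612b + 2460)
  b^4 + 2b^3 + 16b^2 - 50b - 1025 = ((1/12)b - 5/12)(12b^3 + 84b^2 + 612b + 2460) + (0)
Last nonzero remainder: 12b^3 + 84b^2 + 612b + 2460. Dividing through by 12 gives the monic gcd b^3 + 7b^2 + 51b + 205.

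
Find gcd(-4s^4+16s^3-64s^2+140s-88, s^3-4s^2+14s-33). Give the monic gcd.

Euclidean algorithm in ℚ[s]:
  -4s^4+16s^3-64s^2+140s-88 = (-4s)(s^3-4s^2+14s-33) + (-8s^2+8s-88)
  s^3-4s^2+14s-33 = (-(1/8)s+3/8)(-8s^2+8s-88) + (0)
Last nonzero remainder: -8s^2+8s-88. Dividing through by -8 gives the monic gcd s^2-s+11.

s^2-s+11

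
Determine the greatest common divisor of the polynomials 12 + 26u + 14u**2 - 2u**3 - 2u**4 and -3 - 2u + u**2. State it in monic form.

-3 - 2u + u**2

Euclidean algorithm in ℚ[u]:
  -2u**4 - 2u**3 + 14u**2 + 26u + 12 = (-2u**2 - 6u - 4)(u**2 - 2u - 3) + (0)
The last nonzero remainder u**2 - 2u - 3 is already monic.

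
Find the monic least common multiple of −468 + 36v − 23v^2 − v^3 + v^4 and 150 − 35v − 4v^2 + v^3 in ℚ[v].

Euclidean algorithm in ℚ[v]:
  v^4 − v^3 − 23v^2 + 36v − 468 = (v + 3)(v^3 − 4v^2 − 35v + 150) + (24v^2 − 9v − 918)
  v^3 − 4v^2 − 35v + 150 = ((1/24)v − 29/192)(24v^2 − 9v − 918) + ((121/64)v + 363/32)
  24v^2 − 9v − 918 = ((1536/121)v − 9792/121)((121/64)v + 363/32) + (0)
Last nonzero remainder: (121/64)v + 363/32. Dividing through by 121/64 gives the monic gcd v + 6.
Then lcm(f, g) = f·g / gcd(f, g); expanding and making the result monic gives the answer.

−11700 + 5580v − 1403v^2 + 241v^3 + 12v^4 − 11v^5 + v^6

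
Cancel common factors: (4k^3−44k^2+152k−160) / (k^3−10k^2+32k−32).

(4k−20)/(k−4)

By polynomial division,
  4k^3−44k^2+152k−160 = (4)(k^3−10k^2+32k−32) + (−4k^2+24k−32)
  k^3−10k^2+32k−32 = (−(1/4)k+1)(−4k^2+24k−32) + (0)
Last nonzero remainder: −4k^2+24k−32. Dividing through by −4 gives the monic gcd k^2−6k+8.
Cancel k^2−6k+8 from numerator and denominator to get the reduced form.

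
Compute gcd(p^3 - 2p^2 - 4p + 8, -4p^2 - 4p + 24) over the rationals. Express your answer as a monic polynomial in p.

p - 2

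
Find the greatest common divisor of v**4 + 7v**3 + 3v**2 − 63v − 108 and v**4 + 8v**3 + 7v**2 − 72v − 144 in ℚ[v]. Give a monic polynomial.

Euclidean algorithm in ℚ[v]:
  v**4 + 7v**3 + 3v**2 − 63v − 108 = (v**4 + 8v**3 + 7v**2 − 72v − 144) + (−v**3 − 4v**2 + 9v + 36)
  v**4 + 8v**3 + 7v**2 − 72v − 144 = (−v − 4)(−v**3 − 4v**2 + 9v + 36) + (0)
Last nonzero remainder: −v**3 − 4v**2 + 9v + 36. Dividing through by −1 gives the monic gcd v**3 + 4v**2 − 9v − 36.

v**3 + 4v**2 − 9v − 36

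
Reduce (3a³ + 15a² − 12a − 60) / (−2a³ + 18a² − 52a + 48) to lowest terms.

(−3a² − 21a − 30)/(2a² − 14a + 24)

Apply the Euclidean algorithm:
  3a³ + 15a² − 12a − 60 = (−3/2)(−2a³ + 18a² − 52a + 48) + (42a² − 90a + 12)
  −2a³ + 18a² − 52a + 48 = (−(1/21)a + 16/49)(42a² − 90a + 12) + (−(1080/49)a + 2160/49)
  42a² − 90a + 12 = (−(343/180)a + 49/180)(−(1080/49)a + 2160/49) + (0)
Last nonzero remainder: −(1080/49)a + 2160/49. Dividing through by −1080/49 gives the monic gcd a − 2.
Cancel a − 2 from numerator and denominator to get the reduced form.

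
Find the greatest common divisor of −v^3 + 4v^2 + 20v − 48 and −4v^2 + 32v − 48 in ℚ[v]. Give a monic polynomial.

Apply the Euclidean algorithm:
  −v^3 + 4v^2 + 20v − 48 = ((1/4)v + 1)(−4v^2 + 32v − 48) + (0)
Last nonzero remainder: −4v^2 + 32v − 48. Dividing through by −4 gives the monic gcd v^2 − 8v + 12.

v^2 − 8v + 12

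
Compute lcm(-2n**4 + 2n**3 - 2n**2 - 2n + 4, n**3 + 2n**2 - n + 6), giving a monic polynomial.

Euclidean algorithm in ℚ[n]:
  -2n**4 + 2n**3 - 2n**2 - 2n + 4 = (-2n + 6)(n**3 + 2n**2 - n + 6) + (-16n**2 + 16n - 32)
  n**3 + 2n**2 - n + 6 = (-(1/16)n - 3/16)(-16n**2 + 16n - 32) + (0)
Last nonzero remainder: -16n**2 + 16n - 32. Dividing through by -16 gives the monic gcd n**2 - n + 2.
Then lcm(f, g) = f·g / gcd(f, g); expanding and making the result monic gives the answer.

n**5 + 2n**4 - 2n**3 + 4n**2 + n - 6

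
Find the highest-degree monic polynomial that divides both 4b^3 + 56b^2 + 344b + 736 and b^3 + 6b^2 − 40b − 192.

Euclidean algorithm in ℚ[b]:
  4b^3 + 56b^2 + 344b + 736 = (4)(b^3 + 6b^2 − 40b − 192) + (32b^2 + 504b + 1504)
  b^3 + 6b^2 − 40b − 192 = ((1/32)b − 39/128)(32b^2 + 504b + 1504) + ((1065/16)b + 1065/4)
  32b^2 + 504b + 1504 = ((512/1065)b + 6016/1065)((1065/16)b + 1065/4) + (0)
Last nonzero remainder: (1065/16)b + 1065/4. Dividing through by 1065/16 gives the monic gcd b + 4.

b + 4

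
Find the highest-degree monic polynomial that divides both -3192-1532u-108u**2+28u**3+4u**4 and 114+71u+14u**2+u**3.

114+71u+14u**2+u**3

Repeated division with remainder:
  4u**4+28u**3-108u**2-1532u-3192 = (4u-28)(u**3+14u**2+71u+114) + (0)
The last nonzero remainder u**3+14u**2+71u+114 is already monic.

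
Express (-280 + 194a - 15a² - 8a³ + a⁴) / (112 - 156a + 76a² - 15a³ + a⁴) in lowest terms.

By polynomial division,
  a⁴ - 8a³ - 15a² + 194a - 280 = (a⁴ - 15a³ + 76a² - 156a + 112) + (7a³ - 91a² + 350a - 392)
  a⁴ - 15a³ + 76a² - 156a + 112 = ((1/7)a - 2/7)(7a³ - 91a² + 350a - 392) + (0)
Last nonzero remainder: 7a³ - 91a² + 350a - 392. Dividing through by 7 gives the monic gcd a³ - 13a² + 50a - 56.
Cancel a³ - 13a² + 50a - 56 from numerator and denominator to get the reduced form.

(5 + a)/(-2 + a)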